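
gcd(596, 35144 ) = 4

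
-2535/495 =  -6 + 29/33=- 5.12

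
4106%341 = 14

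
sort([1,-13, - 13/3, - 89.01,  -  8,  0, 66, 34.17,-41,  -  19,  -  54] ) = [ - 89.01 ,  -  54,  -  41, - 19, - 13, - 8,-13/3,0, 1, 34.17,66] 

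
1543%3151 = 1543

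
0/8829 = 0= 0.00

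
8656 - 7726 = 930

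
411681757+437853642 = 849535399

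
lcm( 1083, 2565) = 48735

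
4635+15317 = 19952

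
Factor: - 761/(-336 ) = 2^(-4 )*3^( - 1 )*7^( - 1 )*761^1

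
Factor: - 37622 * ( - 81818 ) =2^2 * 11^1 * 13^1 * 1447^1*3719^1 = 3078156796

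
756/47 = 756/47 = 16.09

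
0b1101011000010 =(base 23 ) clj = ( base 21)FB4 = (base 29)846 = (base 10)6850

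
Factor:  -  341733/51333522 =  - 113911/17111174 = - 2^( - 1)*7^1 * 16273^1*8555587^ ( - 1)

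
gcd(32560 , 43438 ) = 74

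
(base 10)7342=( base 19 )1168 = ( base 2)1110010101110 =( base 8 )16256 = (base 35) 5YR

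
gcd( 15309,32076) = 729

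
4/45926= 2/22963  =  0.00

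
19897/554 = 19897/554  =  35.92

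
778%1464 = 778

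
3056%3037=19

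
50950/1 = 50950 = 50950.00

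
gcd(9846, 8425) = 1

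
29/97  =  29/97 = 0.30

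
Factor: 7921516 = 2^2*977^1 * 2027^1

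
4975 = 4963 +12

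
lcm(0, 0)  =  0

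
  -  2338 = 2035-4373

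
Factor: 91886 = 2^1*45943^1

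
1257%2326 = 1257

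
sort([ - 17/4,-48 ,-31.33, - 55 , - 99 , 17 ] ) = [  -  99,-55, - 48, - 31.33,- 17/4, 17] 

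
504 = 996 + -492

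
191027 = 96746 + 94281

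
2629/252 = 2629/252 =10.43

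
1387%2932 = 1387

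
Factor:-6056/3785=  - 8/5 = - 2^3 * 5^( - 1)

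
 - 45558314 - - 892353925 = 846795611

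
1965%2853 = 1965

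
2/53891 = 2/53891 = 0.00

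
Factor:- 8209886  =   - 2^1 * 97^1 * 101^1*419^1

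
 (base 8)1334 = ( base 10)732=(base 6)3220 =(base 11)606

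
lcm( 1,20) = 20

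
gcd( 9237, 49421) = 1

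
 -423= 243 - 666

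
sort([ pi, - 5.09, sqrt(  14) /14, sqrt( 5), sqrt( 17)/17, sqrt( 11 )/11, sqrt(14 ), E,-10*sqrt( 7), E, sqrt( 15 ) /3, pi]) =[ - 10*sqrt( 7), -5.09, sqrt( 17)/17, sqrt( 14 ) /14,  sqrt( 11) /11,sqrt(15)/3, sqrt(5), E, E , pi, pi,  sqrt( 14) ] 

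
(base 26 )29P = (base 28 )21f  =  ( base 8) 3113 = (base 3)2012200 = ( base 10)1611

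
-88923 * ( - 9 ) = 800307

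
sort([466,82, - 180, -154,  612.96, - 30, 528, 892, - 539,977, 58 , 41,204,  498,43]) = [ - 539, - 180, - 154, - 30 , 41,43, 58,  82, 204, 466,  498 , 528, 612.96,  892 , 977]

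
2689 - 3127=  - 438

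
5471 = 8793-3322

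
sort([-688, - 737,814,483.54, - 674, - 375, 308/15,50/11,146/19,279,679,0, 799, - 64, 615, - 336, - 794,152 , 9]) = [ - 794,  -  737,  -  688 , - 674, - 375,-336, - 64, 0,50/11,146/19, 9, 308/15,  152,  279,483.54,615,679,799 , 814 ] 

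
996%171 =141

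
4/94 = 2/47 = 0.04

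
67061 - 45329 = 21732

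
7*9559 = 66913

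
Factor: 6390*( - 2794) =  - 2^2*3^2*5^1 * 11^1*71^1 * 127^1 = -17853660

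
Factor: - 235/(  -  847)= 5^1*7^( - 1) * 11^ (  -  2)*47^1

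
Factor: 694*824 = 571856 =2^4*103^1 * 347^1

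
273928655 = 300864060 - 26935405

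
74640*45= 3358800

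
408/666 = 68/111 = 0.61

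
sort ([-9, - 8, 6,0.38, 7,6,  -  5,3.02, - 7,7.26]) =[ - 9,-8, - 7, - 5,0.38, 3.02,6, 6, 7, 7.26] 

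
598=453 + 145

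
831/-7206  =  -1 + 2125/2402 =- 0.12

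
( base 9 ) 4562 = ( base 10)3377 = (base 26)4PN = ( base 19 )96e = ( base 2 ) 110100110001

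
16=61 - 45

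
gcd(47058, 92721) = 93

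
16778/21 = 16778/21=798.95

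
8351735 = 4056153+4295582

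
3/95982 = 1/31994 = 0.00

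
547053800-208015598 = 339038202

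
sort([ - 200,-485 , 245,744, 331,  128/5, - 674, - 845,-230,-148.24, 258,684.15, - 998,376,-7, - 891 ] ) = [ - 998, - 891, - 845, - 674,-485 ,  -  230,-200, - 148.24, - 7, 128/5,245,258,331,376, 684.15,  744 ] 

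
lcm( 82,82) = 82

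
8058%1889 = 502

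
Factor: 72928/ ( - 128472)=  - 2^2*3^( - 1)*43^1*101^( - 1 ) = -172/303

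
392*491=192472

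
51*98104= 5003304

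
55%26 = 3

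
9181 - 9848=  - 667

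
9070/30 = 907/3= 302.33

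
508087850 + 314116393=822204243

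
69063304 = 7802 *8852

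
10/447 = 10/447 = 0.02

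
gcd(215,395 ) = 5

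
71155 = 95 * 749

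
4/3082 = 2/1541 = 0.00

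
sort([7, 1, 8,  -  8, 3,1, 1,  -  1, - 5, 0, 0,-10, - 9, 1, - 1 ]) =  [ - 10,-9, - 8,- 5, - 1,  -  1, 0, 0 , 1, 1, 1, 1, 3, 7, 8 ] 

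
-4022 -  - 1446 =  - 2576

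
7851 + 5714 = 13565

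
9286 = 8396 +890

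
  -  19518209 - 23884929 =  - 43403138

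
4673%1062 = 425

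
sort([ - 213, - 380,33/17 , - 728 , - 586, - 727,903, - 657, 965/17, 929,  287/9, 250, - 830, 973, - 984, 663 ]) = [ - 984, - 830, - 728,-727,  -  657, - 586, - 380, - 213 , 33/17,  287/9, 965/17, 250, 663, 903 , 929, 973]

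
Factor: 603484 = 2^2*7^2 * 3079^1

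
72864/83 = 72864/83 = 877.88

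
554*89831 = 49766374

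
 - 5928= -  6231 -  - 303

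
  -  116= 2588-2704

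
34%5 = 4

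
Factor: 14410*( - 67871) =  - 978021110=- 2^1*5^1*11^1 *67^1 * 131^1*1013^1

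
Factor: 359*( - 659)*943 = - 23^1*41^1*359^1* 659^1=- 223095883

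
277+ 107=384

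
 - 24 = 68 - 92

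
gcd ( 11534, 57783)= 1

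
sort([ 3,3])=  [3,  3]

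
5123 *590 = 3022570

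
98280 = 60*1638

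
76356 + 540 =76896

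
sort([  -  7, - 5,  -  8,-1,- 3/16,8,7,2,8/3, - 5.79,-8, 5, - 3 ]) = [ - 8, - 8, - 7, - 5.79, - 5,-3, - 1, - 3/16,2,8/3,5, 7,8]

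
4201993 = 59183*71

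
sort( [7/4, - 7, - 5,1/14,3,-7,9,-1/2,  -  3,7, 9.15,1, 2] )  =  [ - 7, - 7,-5,-3, - 1/2,1/14,1,7/4 , 2,3,7, 9,9.15]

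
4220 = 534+3686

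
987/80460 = 329/26820 = 0.01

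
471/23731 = 471/23731 = 0.02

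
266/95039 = 38/13577 =0.00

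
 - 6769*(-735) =4975215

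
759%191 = 186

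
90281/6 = 15046 + 5/6 = 15046.83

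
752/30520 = 94/3815 = 0.02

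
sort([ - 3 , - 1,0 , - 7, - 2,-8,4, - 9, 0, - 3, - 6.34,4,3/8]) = [ -9,-8,- 7, - 6.34, - 3, - 3, - 2, - 1,  0 , 0,  3/8,  4,4]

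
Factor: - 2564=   -  2^2*641^1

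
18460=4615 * 4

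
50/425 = 2/17 = 0.12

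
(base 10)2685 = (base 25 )47A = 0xA7D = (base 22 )5C1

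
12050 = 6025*2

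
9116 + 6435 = 15551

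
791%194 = 15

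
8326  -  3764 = 4562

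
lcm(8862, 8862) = 8862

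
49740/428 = 12435/107 =116.21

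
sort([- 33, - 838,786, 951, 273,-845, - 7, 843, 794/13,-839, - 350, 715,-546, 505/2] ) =[ - 845, - 839, - 838, - 546, - 350,-33, - 7, 794/13,505/2,  273, 715,786, 843, 951 ] 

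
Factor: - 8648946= -2^1*  3^2*61^1*7877^1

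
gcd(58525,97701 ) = 1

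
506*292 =147752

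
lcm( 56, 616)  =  616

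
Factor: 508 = 2^2*127^1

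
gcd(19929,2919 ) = 21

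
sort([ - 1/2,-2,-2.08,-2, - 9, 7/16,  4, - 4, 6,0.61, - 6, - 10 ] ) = [-10, - 9, -6 ,- 4, - 2.08, - 2,  -  2, - 1/2,7/16, 0.61,4, 6]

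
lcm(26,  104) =104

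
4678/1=4678 = 4678.00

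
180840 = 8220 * 22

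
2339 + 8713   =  11052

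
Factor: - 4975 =-5^2 * 199^1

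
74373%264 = 189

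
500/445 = 1+11/89 = 1.12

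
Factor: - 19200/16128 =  - 25/21= -3^( - 1)*5^2*7^( - 1 )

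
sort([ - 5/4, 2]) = [ - 5/4,  2]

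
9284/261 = 9284/261 = 35.57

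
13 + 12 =25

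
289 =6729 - 6440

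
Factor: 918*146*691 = 92613348 = 2^2*3^3*17^1*73^1*691^1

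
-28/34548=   -  7/8637=- 0.00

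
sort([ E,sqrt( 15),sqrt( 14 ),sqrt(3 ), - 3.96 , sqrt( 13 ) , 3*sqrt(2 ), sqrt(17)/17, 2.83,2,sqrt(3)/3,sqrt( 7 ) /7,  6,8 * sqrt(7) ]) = [ - 3.96, sqrt(17)/17,sqrt(7)/7, sqrt(3 )/3, sqrt(3),2, E,2.83,sqrt(13 ),sqrt(14 ),sqrt( 15 ),3*sqrt(2 ), 6,8*sqrt(7 )]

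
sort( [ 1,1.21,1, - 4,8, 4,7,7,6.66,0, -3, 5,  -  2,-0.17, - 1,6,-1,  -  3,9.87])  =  [ - 4, - 3, - 3, - 2, - 1, - 1,-0.17 , 0,1,1,1.21, 4, 5, 6, 6.66, 7,7,8,9.87]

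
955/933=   955/933  =  1.02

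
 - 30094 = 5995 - 36089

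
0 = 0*4164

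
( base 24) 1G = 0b101000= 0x28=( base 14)2C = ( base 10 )40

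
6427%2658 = 1111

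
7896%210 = 126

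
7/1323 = 1/189= 0.01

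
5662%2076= 1510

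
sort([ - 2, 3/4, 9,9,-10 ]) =[ - 10,-2,3/4,9,9]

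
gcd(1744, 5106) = 2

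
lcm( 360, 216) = 1080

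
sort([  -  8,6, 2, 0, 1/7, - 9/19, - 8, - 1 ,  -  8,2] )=[ - 8, - 8 ,-8,-1, - 9/19, 0, 1/7,2, 2,6 ]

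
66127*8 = 529016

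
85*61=5185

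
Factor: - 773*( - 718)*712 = 2^4 * 89^1*359^1 * 773^1 = 395169968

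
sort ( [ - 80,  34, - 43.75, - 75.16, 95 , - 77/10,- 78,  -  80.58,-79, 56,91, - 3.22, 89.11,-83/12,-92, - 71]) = [-92, - 80.58, - 80, - 79, -78,-75.16, - 71,- 43.75 ,-77/10,-83/12, - 3.22 , 34, 56 , 89.11, 91,  95 ] 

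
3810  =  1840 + 1970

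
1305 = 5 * 261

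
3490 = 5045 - 1555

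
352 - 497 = -145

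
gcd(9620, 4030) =130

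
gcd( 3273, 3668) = 1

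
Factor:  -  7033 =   -  13^1 *541^1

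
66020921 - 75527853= - 9506932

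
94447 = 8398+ 86049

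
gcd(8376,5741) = 1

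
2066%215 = 131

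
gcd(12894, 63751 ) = 1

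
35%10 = 5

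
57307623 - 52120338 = 5187285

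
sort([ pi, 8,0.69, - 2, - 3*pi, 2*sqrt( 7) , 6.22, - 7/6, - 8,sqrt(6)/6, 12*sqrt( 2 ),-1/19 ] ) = [ - 3*pi,-8,-2, - 7/6, - 1/19,sqrt(6 )/6,  0.69, pi,2*sqrt(7 ), 6.22, 8,  12*sqrt(2)]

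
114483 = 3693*31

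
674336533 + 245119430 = 919455963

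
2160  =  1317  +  843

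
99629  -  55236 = 44393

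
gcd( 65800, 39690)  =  70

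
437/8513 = 437/8513 = 0.05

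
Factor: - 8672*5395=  - 2^5 * 5^1*13^1 * 83^1*271^1=-46785440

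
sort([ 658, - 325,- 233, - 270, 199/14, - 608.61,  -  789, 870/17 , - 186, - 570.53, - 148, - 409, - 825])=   [ - 825, - 789,-608.61,-570.53, - 409,-325, - 270, - 233, - 186, - 148, 199/14, 870/17, 658] 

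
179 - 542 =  - 363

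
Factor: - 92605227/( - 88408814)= 2^(- 1)*3^1*11^1 * 103^( - 1 ) * 33013^( - 1 )*215863^1 =7123479/6800678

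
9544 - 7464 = 2080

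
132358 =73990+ 58368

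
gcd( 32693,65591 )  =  1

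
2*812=1624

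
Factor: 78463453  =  1453^1*54001^1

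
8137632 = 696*11692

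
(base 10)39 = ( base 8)47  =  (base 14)2B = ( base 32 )17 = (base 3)1110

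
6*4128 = 24768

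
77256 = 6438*12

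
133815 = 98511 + 35304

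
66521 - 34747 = 31774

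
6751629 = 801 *8429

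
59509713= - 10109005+69618718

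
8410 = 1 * 8410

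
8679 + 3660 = 12339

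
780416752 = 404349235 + 376067517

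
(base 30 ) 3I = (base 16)6c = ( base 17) 66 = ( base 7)213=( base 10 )108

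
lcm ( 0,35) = 0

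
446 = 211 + 235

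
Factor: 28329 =3^1 * 7^1*19^1*71^1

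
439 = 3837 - 3398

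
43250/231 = 43250/231 = 187.23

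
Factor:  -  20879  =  -20879^1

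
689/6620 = 689/6620 = 0.10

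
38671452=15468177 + 23203275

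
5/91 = 5/91 = 0.05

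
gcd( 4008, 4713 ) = 3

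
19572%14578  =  4994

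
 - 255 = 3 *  ( - 85)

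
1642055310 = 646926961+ 995128349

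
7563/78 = 96 + 25/26 = 96.96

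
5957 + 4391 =10348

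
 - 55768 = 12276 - 68044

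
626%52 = 2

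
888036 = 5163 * 172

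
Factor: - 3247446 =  - 2^1*3^1*41^1 *43^1*307^1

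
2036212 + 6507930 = 8544142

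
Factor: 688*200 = 137600 = 2^7*5^2*43^1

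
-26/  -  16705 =2/1285  =  0.00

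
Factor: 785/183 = 3^( - 1)*5^1*61^( - 1 )*157^1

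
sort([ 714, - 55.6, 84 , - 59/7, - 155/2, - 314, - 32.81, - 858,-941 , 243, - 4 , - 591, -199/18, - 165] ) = [ - 941, - 858, - 591, - 314, - 165, - 155/2, - 55.6, -32.81,-199/18 , - 59/7, - 4,84,243,  714]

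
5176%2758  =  2418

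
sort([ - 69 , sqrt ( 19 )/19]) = [-69,sqrt( 19 )/19]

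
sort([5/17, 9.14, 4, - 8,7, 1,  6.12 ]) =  [-8,5/17, 1, 4,6.12, 7,  9.14]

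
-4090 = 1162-5252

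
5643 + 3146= 8789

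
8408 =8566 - 158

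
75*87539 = 6565425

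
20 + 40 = 60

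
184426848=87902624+96524224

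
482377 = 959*503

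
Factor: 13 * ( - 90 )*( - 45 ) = 52650 =2^1*3^4 * 5^2*13^1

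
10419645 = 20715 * 503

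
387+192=579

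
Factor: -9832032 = - 2^5*3^2*7^1*4877^1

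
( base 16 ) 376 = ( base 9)1184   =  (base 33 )qs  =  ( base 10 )886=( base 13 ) 532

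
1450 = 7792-6342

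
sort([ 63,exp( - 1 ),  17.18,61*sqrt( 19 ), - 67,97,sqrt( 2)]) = [-67, exp( - 1 ),sqrt(2), 17.18, 63  ,  97, 61*sqrt(19) ] 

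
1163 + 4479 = 5642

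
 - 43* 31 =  - 1333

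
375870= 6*62645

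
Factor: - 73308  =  -2^2 * 3^1* 41^1*149^1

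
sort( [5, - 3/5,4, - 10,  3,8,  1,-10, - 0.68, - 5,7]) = [ - 10, - 10, - 5, - 0.68, - 3/5, 1,3,  4,5,7, 8 ] 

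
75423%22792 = 7047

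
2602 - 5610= - 3008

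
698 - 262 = 436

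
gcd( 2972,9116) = 4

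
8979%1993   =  1007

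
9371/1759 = 9371/1759= 5.33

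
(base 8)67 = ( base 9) 61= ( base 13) 43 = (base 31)1o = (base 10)55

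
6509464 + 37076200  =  43585664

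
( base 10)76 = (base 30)2G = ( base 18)44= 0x4c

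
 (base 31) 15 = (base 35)11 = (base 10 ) 36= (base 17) 22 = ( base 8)44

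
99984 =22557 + 77427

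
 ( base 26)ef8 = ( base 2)10011010000110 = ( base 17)2022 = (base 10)9862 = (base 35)81R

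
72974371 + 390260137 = 463234508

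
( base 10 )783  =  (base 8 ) 1417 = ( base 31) P8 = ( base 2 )1100001111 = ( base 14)3DD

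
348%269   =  79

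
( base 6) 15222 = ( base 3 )10101012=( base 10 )2462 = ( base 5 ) 34322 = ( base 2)100110011110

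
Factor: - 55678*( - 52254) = 2909398212 =2^2*3^2*7^1*41^1*97^1*2903^1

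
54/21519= 2/797 = 0.00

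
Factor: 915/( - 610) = - 2^( - 1) * 3^1 = - 3/2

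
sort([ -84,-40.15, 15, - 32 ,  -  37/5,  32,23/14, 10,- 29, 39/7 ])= [-84,-40.15,-32, - 29,  -  37/5,23/14 , 39/7, 10,  15,32]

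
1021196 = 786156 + 235040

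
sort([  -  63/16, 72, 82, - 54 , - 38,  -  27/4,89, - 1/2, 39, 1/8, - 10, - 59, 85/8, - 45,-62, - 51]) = [ - 62,-59,- 54,-51,-45, - 38, - 10,-27/4, - 63/16, - 1/2, 1/8 , 85/8,39,72,82,  89 ] 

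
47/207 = 47/207 = 0.23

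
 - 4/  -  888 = 1/222 = 0.00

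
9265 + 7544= 16809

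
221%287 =221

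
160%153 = 7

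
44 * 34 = 1496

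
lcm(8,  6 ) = 24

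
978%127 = 89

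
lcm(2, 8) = 8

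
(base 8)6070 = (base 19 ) 8cc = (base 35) 2jd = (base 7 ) 12056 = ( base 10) 3128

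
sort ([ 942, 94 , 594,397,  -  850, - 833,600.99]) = [  -  850 , - 833,94,397,594,600.99, 942 ]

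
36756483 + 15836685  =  52593168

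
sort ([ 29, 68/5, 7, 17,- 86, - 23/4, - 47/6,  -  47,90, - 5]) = [ - 86, - 47, - 47/6, - 23/4, - 5,7, 68/5, 17,  29 , 90]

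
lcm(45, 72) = 360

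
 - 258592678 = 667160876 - 925753554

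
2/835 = 2/835 = 0.00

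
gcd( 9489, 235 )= 1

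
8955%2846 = 417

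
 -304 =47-351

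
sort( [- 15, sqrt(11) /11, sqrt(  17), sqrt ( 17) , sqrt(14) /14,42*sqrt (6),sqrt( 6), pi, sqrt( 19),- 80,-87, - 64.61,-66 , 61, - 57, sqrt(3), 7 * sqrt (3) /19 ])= [ - 87,-80, - 66,-64.61,-57, - 15, sqrt( 14 ) /14, sqrt(11)/11,7*  sqrt(3) /19 , sqrt(3), sqrt( 6 ), pi, sqrt(17 ), sqrt(17) , sqrt( 19), 61, 42*sqrt(6) ] 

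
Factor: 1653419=37^1*44687^1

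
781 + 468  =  1249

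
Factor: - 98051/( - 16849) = 7^( - 1)*29^ ( - 1 ) * 71^1*83^( - 1 ) * 1381^1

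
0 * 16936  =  0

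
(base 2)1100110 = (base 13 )7B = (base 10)102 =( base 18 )5c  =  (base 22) 4e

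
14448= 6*2408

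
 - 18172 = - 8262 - 9910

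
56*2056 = 115136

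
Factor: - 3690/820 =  - 9/2 = - 2^( - 1 )*3^2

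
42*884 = 37128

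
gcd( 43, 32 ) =1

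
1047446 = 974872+72574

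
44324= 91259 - 46935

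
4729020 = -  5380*( - 879 )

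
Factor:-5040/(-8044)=1260/2011 =2^2 * 3^2 * 5^1*7^1  *  2011^(-1)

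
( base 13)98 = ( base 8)175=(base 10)125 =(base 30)45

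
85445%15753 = 6680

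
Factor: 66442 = 2^1*139^1*239^1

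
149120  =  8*18640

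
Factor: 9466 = 2^1*4733^1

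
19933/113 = 19933/113 = 176.40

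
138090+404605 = 542695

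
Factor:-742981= - 742981^1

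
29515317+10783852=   40299169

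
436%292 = 144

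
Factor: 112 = 2^4*7^1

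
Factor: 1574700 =2^2*3^1*5^2*29^1 * 181^1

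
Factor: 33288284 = 2^2*577^1*14423^1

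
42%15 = 12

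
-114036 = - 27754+-86282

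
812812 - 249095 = 563717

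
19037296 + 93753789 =112791085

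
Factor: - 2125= - 5^3*17^1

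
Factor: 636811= 7^1*29^1*3137^1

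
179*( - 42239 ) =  - 7560781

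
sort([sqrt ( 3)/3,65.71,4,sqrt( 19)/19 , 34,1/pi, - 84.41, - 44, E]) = [ - 84.41 ,  -  44, sqrt(19 ) /19,1/pi,sqrt(3) /3,E,4,34,65.71 ] 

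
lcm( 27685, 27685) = 27685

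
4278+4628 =8906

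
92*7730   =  711160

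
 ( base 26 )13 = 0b11101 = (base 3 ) 1002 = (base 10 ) 29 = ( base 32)T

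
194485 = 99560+94925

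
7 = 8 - 1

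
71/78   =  71/78= 0.91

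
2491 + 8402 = 10893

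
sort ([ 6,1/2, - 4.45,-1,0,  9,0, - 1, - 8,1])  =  [ - 8, - 4.45,  -  1,-1, 0, 0,  1/2,1,6,  9]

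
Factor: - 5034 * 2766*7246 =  - 100893622824 = -2^3 * 3^2* 461^1*839^1*3623^1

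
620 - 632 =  - 12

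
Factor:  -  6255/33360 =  -3/16 = - 2^(-4)*3^1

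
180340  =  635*284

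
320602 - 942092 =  - 621490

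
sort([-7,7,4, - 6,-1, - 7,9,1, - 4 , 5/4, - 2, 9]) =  [ - 7,  -  7, - 6, - 4, - 2, - 1 , 1,5/4,  4,7,9,9] 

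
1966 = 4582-2616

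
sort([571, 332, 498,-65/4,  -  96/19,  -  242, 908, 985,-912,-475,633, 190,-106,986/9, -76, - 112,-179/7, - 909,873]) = [-912,  -  909, - 475,-242,-112,-106, - 76,  -  179/7  , - 65/4, - 96/19,986/9, 190,332,498,571, 633, 873, 908, 985] 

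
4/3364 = 1/841 =0.00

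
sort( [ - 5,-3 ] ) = [-5 , - 3]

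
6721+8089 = 14810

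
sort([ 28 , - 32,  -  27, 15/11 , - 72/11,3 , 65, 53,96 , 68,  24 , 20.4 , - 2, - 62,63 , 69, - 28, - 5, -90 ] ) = [ - 90, - 62, -32, - 28, - 27, - 72/11, - 5, - 2,15/11, 3,20.4 , 24,28, 53,  63,  65, 68 , 69, 96]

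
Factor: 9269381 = 11^1*43^1*19597^1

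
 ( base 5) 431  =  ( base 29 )40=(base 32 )3k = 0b1110100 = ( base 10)116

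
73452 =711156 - 637704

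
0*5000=0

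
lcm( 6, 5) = 30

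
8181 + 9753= 17934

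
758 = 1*758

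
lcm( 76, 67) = 5092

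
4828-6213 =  -1385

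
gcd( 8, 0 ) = 8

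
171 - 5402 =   -  5231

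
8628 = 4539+4089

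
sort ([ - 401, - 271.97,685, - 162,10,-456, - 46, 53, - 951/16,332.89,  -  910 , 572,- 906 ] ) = [ - 910, - 906, - 456, - 401, - 271.97, - 162, - 951/16,-46, 10, 53,332.89,572,685]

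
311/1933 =311/1933 = 0.16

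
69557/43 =69557/43 =1617.60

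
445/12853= 445/12853= 0.03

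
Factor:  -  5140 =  - 2^2*5^1*257^1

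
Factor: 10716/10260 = 47/45 = 3^(-2 )*5^(-1 )*47^1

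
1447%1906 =1447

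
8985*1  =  8985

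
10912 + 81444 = 92356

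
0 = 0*68266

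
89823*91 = 8173893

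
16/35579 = 16/35579 = 0.00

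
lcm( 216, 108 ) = 216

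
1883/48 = 1883/48 = 39.23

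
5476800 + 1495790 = 6972590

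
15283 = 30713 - 15430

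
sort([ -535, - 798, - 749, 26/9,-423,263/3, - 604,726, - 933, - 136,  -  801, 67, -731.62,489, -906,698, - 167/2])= [ - 933, - 906, - 801, - 798, - 749 ,-731.62,- 604, - 535, - 423, - 136, - 167/2,26/9,67, 263/3,489,698,726 ] 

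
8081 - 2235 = 5846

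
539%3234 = 539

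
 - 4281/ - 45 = 95 + 2/15 =95.13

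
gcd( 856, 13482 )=214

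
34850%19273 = 15577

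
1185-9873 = -8688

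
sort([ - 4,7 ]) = [-4,7]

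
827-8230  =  -7403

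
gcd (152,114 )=38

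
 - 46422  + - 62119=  -108541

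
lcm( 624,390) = 3120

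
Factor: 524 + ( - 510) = 14 = 2^1*7^1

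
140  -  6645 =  - 6505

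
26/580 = 13/290=0.04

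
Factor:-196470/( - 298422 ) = 185/281 = 5^1*37^1 *281^ ( - 1)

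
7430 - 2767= 4663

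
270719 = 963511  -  692792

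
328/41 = 8=8.00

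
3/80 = 3/80 = 0.04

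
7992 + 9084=17076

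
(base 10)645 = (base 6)2553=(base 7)1611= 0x285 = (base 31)KP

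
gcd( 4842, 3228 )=1614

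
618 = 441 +177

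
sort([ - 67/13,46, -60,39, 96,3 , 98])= [ - 60 ,-67/13,3, 39,46, 96,  98]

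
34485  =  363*95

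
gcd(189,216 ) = 27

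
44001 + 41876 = 85877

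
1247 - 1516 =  - 269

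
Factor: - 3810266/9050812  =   - 1905133/4525406=- 2^( - 1 )*43^(-1 )*101^( - 1)*131^1*521^( - 1)*14543^1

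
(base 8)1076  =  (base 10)574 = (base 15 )284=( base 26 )m2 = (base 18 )1DG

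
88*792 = 69696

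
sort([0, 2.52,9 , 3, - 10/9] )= [-10/9, 0, 2.52, 3, 9]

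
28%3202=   28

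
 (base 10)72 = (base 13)57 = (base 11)66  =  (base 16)48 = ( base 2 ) 1001000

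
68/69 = 68/69 = 0.99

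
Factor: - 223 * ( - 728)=2^3*7^1*13^1*223^1 = 162344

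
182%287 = 182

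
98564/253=389 + 147/253 = 389.58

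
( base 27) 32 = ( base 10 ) 83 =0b1010011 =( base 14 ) 5d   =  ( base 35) 2d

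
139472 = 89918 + 49554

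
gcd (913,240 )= 1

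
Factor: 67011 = 3^1*7^1*3191^1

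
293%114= 65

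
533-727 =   -  194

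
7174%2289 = 307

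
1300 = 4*325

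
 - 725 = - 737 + 12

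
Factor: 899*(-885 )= - 3^1 * 5^1*29^1*31^1*59^1 = - 795615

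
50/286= 25/143 =0.17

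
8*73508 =588064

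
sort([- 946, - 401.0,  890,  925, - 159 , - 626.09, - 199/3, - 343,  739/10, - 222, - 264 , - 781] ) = [ - 946, - 781, - 626.09,-401.0, - 343 ,-264, - 222, - 159, - 199/3,739/10,890,925]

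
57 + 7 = 64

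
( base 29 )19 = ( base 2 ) 100110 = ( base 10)38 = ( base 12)32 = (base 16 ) 26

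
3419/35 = 97  +  24/35= 97.69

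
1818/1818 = 1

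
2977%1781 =1196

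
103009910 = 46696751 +56313159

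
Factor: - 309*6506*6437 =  - 12940648698 = - 2^1  *3^1*41^1*103^1 * 157^1*3253^1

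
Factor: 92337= 3^1*7^1*4397^1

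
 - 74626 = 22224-96850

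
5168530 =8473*610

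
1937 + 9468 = 11405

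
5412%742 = 218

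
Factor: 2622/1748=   2^( - 1)* 3^1 = 3/2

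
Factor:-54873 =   -  3^2*7^1*13^1*67^1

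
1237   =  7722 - 6485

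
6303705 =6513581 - 209876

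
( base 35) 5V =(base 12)152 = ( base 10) 206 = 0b11001110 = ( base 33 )68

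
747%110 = 87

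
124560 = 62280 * 2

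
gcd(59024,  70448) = 1904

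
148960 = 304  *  490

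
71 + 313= 384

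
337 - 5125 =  - 4788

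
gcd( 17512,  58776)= 8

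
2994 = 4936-1942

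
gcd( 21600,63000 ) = 1800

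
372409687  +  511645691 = 884055378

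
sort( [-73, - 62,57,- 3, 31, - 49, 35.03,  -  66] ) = [  -  73,- 66, - 62,  -  49,  -  3, 31, 35.03, 57 ] 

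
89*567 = 50463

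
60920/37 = 1646 + 18/37 = 1646.49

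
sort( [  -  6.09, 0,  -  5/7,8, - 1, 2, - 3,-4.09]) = [- 6.09,-4.09, - 3, - 1, - 5/7, 0, 2,8 ] 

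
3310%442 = 216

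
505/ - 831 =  - 1+326/831 = - 0.61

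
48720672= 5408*9009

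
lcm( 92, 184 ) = 184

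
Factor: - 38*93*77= - 272118 = - 2^1*3^1 * 7^1*11^1*19^1*31^1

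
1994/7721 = 1994/7721 = 0.26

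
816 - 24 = 792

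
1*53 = 53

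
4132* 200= 826400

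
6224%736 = 336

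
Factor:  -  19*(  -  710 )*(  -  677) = -9132730 =- 2^1*5^1*19^1*71^1*677^1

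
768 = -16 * ( - 48)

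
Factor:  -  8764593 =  - 3^1*2921531^1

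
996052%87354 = 35158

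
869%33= 11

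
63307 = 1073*59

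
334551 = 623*537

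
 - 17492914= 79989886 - 97482800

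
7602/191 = 7602/191 = 39.80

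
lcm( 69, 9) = 207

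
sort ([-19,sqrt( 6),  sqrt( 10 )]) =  [-19,sqrt( 6),sqrt( 10 )]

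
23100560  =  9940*2324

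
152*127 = 19304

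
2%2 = 0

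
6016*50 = 300800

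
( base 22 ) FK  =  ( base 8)536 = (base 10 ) 350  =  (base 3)110222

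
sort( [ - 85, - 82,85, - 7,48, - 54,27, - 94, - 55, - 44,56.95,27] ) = [ - 94, - 85, - 82, - 55, - 54, - 44, - 7, 27, 27,48,56.95,  85] 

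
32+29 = 61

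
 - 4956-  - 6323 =1367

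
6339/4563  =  1 + 592/1521  =  1.39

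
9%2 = 1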